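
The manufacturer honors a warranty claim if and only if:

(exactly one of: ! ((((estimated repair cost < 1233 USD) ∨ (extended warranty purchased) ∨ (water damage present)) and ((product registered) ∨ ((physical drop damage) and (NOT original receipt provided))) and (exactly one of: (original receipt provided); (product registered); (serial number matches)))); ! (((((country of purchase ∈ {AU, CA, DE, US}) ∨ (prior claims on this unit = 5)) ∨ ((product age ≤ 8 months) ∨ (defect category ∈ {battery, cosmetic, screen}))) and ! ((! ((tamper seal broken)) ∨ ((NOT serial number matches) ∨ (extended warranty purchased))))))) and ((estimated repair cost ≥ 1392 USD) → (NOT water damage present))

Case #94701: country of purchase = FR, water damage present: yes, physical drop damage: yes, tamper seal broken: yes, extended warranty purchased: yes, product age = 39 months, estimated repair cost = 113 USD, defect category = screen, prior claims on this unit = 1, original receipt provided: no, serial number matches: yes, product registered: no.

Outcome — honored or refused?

Atomic conditions:
  estimated repair cost < 1233 USD: 113 < 1233 is true
  extended warranty purchased: yes → true
  water damage present: yes → true
  product registered: no → false
  physical drop damage: yes → true
  NOT original receipt provided: no → true
  original receipt provided: no → false
  serial number matches: yes → true
  country of purchase ∈ {AU, CA, DE, US}: FR is not in the set → false
  prior claims on this unit = 5: 1 == 5 is false
  product age ≤ 8 months: 39 ≤ 8 is false
  defect category ∈ {battery, cosmetic, screen}: screen is in the set → true
  tamper seal broken: yes → true
  NOT serial number matches: yes → false
  estimated repair cost ≥ 1392 USD: 113 ≥ 1392 is false
  NOT water damage present: yes → false
Combine:
[1.1.1.1] true OR true OR true = true
[1.1.1.2.2] true AND true = true
[1.1.1.2] false OR true = true
[1.1.1.3] exactly-one(false, false, true) = true
[1.1.1] true AND true AND true = true
[1.1] NOT true = false
[1.2.1.1.1] false OR false = false
[1.2.1.1.2] false OR true = true
[1.2.1.1] false OR true = true
[1.2.1.2.1.1] NOT true = false
[1.2.1.2.1.2] false OR true = true
[1.2.1.2.1] false OR true = true
[1.2.1.2] NOT true = false
[1.2.1] true AND false = false
[1.2] NOT false = true
[1] exactly-one(false, true) = true
[2] false → false (antecedent false ⇒ implication holds) = true
[root] true AND true = true
Overall: true → honored

Honored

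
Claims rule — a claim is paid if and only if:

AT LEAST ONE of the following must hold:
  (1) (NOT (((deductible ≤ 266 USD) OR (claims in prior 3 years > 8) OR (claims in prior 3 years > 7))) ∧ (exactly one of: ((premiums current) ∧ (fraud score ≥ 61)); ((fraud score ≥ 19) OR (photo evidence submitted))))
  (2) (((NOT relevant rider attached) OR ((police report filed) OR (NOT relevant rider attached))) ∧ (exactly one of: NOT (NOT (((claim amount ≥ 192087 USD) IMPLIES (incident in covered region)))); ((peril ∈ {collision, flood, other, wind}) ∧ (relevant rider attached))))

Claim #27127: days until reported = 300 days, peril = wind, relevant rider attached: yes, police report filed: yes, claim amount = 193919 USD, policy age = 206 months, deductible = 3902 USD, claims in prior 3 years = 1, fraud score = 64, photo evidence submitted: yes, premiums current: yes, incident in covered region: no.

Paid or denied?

Atomic conditions:
  deductible ≤ 266 USD: 3902 ≤ 266 is false
  claims in prior 3 years > 8: 1 > 8 is false
  claims in prior 3 years > 7: 1 > 7 is false
  premiums current: yes → true
  fraud score ≥ 61: 64 ≥ 61 is true
  fraud score ≥ 19: 64 ≥ 19 is true
  photo evidence submitted: yes → true
  NOT relevant rider attached: yes → false
  police report filed: yes → true
  claim amount ≥ 192087 USD: 193919 ≥ 192087 is true
  incident in covered region: no → false
  peril ∈ {collision, flood, other, wind}: wind is in the set → true
  relevant rider attached: yes → true
Combine:
[1.1.1] false OR false OR false = false
[1.1] NOT false = true
[1.2.1] true AND true = true
[1.2.2] true OR true = true
[1.2] exactly-one(true, true) = false
[1] true AND false = false
[2.1.2] true OR false = true
[2.1] false OR true = true
[2.2.1.1.1] true → false = false
[2.2.1.1] NOT false = true
[2.2.1] NOT true = false
[2.2.2] true AND true = true
[2.2] exactly-one(false, true) = true
[2] true AND true = true
[root] false OR true = true
Overall: true → paid

Paid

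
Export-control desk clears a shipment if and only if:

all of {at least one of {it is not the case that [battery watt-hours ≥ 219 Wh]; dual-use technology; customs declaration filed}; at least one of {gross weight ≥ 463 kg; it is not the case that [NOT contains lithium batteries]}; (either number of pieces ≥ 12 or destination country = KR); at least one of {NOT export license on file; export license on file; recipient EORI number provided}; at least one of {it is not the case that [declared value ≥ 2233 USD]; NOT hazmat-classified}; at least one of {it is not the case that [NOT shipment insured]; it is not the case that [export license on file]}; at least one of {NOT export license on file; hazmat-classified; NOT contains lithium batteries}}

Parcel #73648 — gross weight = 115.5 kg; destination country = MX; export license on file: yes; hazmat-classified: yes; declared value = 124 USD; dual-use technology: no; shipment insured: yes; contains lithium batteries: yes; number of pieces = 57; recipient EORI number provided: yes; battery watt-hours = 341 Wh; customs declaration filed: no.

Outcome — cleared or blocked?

Atomic conditions:
  battery watt-hours ≥ 219 Wh: 341 ≥ 219 is true
  dual-use technology: no → false
  customs declaration filed: no → false
  gross weight ≥ 463 kg: 115.5 ≥ 463 is false
  NOT contains lithium batteries: yes → false
  number of pieces ≥ 12: 57 ≥ 12 is true
  destination country = KR: MX == KR is false
  NOT export license on file: yes → false
  export license on file: yes → true
  recipient EORI number provided: yes → true
  declared value ≥ 2233 USD: 124 ≥ 2233 is false
  NOT hazmat-classified: yes → false
  NOT shipment insured: yes → false
  hazmat-classified: yes → true
Combine:
[1.1] NOT true = false
[1] false OR false OR false = false
[2.2] NOT false = true
[2] false OR true = true
[3] true OR false = true
[4] false OR true OR true = true
[5.1] NOT false = true
[5] true OR false = true
[6.1] NOT false = true
[6.2] NOT true = false
[6] true OR false = true
[7] false OR true OR false = true
[root] false AND true AND true AND true AND true AND true AND true = false
Overall: false → blocked

Blocked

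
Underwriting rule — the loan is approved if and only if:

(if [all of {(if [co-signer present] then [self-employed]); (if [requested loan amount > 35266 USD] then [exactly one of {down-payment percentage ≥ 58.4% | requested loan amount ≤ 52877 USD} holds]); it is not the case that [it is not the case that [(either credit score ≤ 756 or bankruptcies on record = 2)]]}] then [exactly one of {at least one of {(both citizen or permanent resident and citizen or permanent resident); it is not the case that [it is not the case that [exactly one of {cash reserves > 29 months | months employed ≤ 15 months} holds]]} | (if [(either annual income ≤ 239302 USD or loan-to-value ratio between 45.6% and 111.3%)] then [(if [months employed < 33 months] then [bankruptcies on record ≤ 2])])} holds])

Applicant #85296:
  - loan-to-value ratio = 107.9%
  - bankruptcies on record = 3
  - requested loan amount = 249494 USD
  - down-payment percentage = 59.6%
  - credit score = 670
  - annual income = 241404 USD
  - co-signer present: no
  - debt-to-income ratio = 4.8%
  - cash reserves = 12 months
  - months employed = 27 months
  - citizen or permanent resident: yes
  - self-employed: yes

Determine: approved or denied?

Atomic conditions:
  co-signer present: no → false
  self-employed: yes → true
  requested loan amount > 35266 USD: 249494 > 35266 is true
  down-payment percentage ≥ 58.4%: 59.6 ≥ 58.4 is true
  requested loan amount ≤ 52877 USD: 249494 ≤ 52877 is false
  credit score ≤ 756: 670 ≤ 756 is true
  bankruptcies on record = 2: 3 == 2 is false
  citizen or permanent resident: yes → true
  cash reserves > 29 months: 12 > 29 is false
  months employed ≤ 15 months: 27 ≤ 15 is false
  annual income ≤ 239302 USD: 241404 ≤ 239302 is false
  loan-to-value ratio between 45.6% and 111.3%: 107.9 in [45.6, 111.3] is true
  months employed < 33 months: 27 < 33 is true
  bankruptcies on record ≤ 2: 3 ≤ 2 is false
Combine:
[1.1] false → true (antecedent false ⇒ implication holds) = true
[1.2.2] exactly-one(true, false) = true
[1.2] true → true = true
[1.3.1.1] true OR false = true
[1.3.1] NOT true = false
[1.3] NOT false = true
[1] true AND true AND true = true
[2.1.1] true AND true = true
[2.1.2.1.1] exactly-one(false, false) = false
[2.1.2.1] NOT false = true
[2.1.2] NOT true = false
[2.1] true OR false = true
[2.2.1] false OR true = true
[2.2.2] true → false = false
[2.2] true → false = false
[2] exactly-one(true, false) = true
[root] true → true = true
Overall: true → approved

Approved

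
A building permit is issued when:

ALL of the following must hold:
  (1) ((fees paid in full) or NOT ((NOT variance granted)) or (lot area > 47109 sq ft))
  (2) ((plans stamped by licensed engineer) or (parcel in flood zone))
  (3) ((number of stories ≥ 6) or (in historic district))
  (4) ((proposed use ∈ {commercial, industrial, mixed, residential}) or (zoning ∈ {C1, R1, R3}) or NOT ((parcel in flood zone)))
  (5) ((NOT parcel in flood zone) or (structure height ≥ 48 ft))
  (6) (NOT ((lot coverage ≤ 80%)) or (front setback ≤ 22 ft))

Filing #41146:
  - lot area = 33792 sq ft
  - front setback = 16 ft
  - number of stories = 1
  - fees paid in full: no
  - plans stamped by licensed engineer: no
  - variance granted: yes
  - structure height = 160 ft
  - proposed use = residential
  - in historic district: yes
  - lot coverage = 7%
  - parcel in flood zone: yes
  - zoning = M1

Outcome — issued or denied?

Atomic conditions:
  fees paid in full: no → false
  NOT variance granted: yes → false
  lot area > 47109 sq ft: 33792 > 47109 is false
  plans stamped by licensed engineer: no → false
  parcel in flood zone: yes → true
  number of stories ≥ 6: 1 ≥ 6 is false
  in historic district: yes → true
  proposed use ∈ {commercial, industrial, mixed, residential}: residential is in the set → true
  zoning ∈ {C1, R1, R3}: M1 is not in the set → false
  NOT parcel in flood zone: yes → false
  structure height ≥ 48 ft: 160 ≥ 48 is true
  lot coverage ≤ 80%: 7 ≤ 80 is true
  front setback ≤ 22 ft: 16 ≤ 22 is true
Combine:
[1.2] NOT false = true
[1] false OR true OR false = true
[2] false OR true = true
[3] false OR true = true
[4.3] NOT true = false
[4] true OR false OR false = true
[5] false OR true = true
[6.1] NOT true = false
[6] false OR true = true
[root] true AND true AND true AND true AND true AND true = true
Overall: true → issued

Issued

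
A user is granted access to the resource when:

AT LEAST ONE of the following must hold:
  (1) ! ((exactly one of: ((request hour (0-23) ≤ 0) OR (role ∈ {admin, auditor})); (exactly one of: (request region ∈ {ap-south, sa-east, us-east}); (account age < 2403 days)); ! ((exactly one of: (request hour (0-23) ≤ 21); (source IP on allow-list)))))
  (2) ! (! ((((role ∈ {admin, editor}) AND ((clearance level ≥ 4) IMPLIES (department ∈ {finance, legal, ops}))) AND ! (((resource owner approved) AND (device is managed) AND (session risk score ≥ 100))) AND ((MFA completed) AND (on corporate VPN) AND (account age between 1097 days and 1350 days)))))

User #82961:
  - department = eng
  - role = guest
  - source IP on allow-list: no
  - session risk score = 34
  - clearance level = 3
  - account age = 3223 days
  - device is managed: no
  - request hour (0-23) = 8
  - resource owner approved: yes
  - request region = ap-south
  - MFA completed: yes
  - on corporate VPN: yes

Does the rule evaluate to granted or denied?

Atomic conditions:
  request hour (0-23) ≤ 0: 8 ≤ 0 is false
  role ∈ {admin, auditor}: guest is not in the set → false
  request region ∈ {ap-south, sa-east, us-east}: ap-south is in the set → true
  account age < 2403 days: 3223 < 2403 is false
  request hour (0-23) ≤ 21: 8 ≤ 21 is true
  source IP on allow-list: no → false
  role ∈ {admin, editor}: guest is not in the set → false
  clearance level ≥ 4: 3 ≥ 4 is false
  department ∈ {finance, legal, ops}: eng is not in the set → false
  resource owner approved: yes → true
  device is managed: no → false
  session risk score ≥ 100: 34 ≥ 100 is false
  MFA completed: yes → true
  on corporate VPN: yes → true
  account age between 1097 days and 1350 days: 3223 in [1097, 1350] is false
Combine:
[1.1.1] false OR false = false
[1.1.2] exactly-one(true, false) = true
[1.1.3.1] exactly-one(true, false) = true
[1.1.3] NOT true = false
[1.1] exactly-one(false, true, false) = true
[1] NOT true = false
[2.1.1.1.2] false → false (antecedent false ⇒ implication holds) = true
[2.1.1.1] false AND true = false
[2.1.1.2.1] true AND false AND false = false
[2.1.1.2] NOT false = true
[2.1.1.3] true AND true AND false = false
[2.1.1] false AND true AND false = false
[2.1] NOT false = true
[2] NOT true = false
[root] false OR false = false
Overall: false → denied

Denied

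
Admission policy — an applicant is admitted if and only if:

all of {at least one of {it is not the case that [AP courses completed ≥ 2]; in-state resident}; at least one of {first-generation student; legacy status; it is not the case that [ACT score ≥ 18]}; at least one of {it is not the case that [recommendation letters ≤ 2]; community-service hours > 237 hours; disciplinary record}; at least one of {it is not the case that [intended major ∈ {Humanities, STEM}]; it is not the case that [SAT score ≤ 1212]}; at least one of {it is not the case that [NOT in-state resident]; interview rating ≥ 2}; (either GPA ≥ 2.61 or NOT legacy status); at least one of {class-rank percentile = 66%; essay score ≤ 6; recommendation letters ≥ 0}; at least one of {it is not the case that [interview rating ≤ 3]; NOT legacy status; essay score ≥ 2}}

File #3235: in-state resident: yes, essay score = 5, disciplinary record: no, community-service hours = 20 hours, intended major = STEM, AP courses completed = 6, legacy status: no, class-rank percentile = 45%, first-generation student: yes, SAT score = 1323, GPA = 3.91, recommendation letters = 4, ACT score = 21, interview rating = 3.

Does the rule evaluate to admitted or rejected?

Atomic conditions:
  AP courses completed ≥ 2: 6 ≥ 2 is true
  in-state resident: yes → true
  first-generation student: yes → true
  legacy status: no → false
  ACT score ≥ 18: 21 ≥ 18 is true
  recommendation letters ≤ 2: 4 ≤ 2 is false
  community-service hours > 237 hours: 20 > 237 is false
  disciplinary record: no → false
  intended major ∈ {Humanities, STEM}: STEM is in the set → true
  SAT score ≤ 1212: 1323 ≤ 1212 is false
  NOT in-state resident: yes → false
  interview rating ≥ 2: 3 ≥ 2 is true
  GPA ≥ 2.61: 3.91 ≥ 2.61 is true
  NOT legacy status: no → true
  class-rank percentile = 66%: 45 == 66 is false
  essay score ≤ 6: 5 ≤ 6 is true
  recommendation letters ≥ 0: 4 ≥ 0 is true
  interview rating ≤ 3: 3 ≤ 3 is true
  essay score ≥ 2: 5 ≥ 2 is true
Combine:
[1.1] NOT true = false
[1] false OR true = true
[2.3] NOT true = false
[2] true OR false OR false = true
[3.1] NOT false = true
[3] true OR false OR false = true
[4.1] NOT true = false
[4.2] NOT false = true
[4] false OR true = true
[5.1] NOT false = true
[5] true OR true = true
[6] true OR true = true
[7] false OR true OR true = true
[8.1] NOT true = false
[8] false OR true OR true = true
[root] true AND true AND true AND true AND true AND true AND true AND true = true
Overall: true → admitted

Admitted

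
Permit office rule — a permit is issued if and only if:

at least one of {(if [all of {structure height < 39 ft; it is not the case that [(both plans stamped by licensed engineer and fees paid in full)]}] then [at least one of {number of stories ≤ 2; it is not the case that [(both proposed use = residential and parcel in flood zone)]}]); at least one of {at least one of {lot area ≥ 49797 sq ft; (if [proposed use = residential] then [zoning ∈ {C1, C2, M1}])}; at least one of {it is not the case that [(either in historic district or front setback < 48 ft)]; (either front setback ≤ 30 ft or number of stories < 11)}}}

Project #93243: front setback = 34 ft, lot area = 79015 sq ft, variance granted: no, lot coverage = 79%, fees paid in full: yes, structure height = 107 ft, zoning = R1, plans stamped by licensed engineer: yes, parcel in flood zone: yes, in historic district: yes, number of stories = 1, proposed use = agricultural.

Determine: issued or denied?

Issued

Atomic conditions:
  structure height < 39 ft: 107 < 39 is false
  plans stamped by licensed engineer: yes → true
  fees paid in full: yes → true
  number of stories ≤ 2: 1 ≤ 2 is true
  proposed use = residential: agricultural == residential is false
  parcel in flood zone: yes → true
  lot area ≥ 49797 sq ft: 79015 ≥ 49797 is true
  zoning ∈ {C1, C2, M1}: R1 is not in the set → false
  in historic district: yes → true
  front setback < 48 ft: 34 < 48 is true
  front setback ≤ 30 ft: 34 ≤ 30 is false
  number of stories < 11: 1 < 11 is true
Combine:
[1.1.2.1] true AND true = true
[1.1.2] NOT true = false
[1.1] false AND false = false
[1.2.2.1] false AND true = false
[1.2.2] NOT false = true
[1.2] true OR true = true
[1] false → true (antecedent false ⇒ implication holds) = true
[2.1.2] false → false (antecedent false ⇒ implication holds) = true
[2.1] true OR true = true
[2.2.1.1] true OR true = true
[2.2.1] NOT true = false
[2.2.2] false OR true = true
[2.2] false OR true = true
[2] true OR true = true
[root] true OR true = true
Overall: true → issued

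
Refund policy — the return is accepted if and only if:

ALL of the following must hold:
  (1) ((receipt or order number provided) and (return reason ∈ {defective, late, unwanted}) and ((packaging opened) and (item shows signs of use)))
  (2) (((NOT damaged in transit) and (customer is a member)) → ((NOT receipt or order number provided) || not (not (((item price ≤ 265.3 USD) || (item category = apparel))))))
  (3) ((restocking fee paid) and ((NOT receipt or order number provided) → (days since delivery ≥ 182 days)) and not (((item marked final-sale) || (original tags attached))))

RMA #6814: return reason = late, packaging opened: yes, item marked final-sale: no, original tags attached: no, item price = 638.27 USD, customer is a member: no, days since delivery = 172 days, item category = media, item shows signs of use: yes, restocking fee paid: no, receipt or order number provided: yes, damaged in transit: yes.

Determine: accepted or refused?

Atomic conditions:
  receipt or order number provided: yes → true
  return reason ∈ {defective, late, unwanted}: late is in the set → true
  packaging opened: yes → true
  item shows signs of use: yes → true
  NOT damaged in transit: yes → false
  customer is a member: no → false
  NOT receipt or order number provided: yes → false
  item price ≤ 265.3 USD: 638.27 ≤ 265.3 is false
  item category = apparel: media == apparel is false
  restocking fee paid: no → false
  days since delivery ≥ 182 days: 172 ≥ 182 is false
  item marked final-sale: no → false
  original tags attached: no → false
Combine:
[1.3] true AND true = true
[1] true AND true AND true = true
[2.1] false AND false = false
[2.2.2.1.1] false OR false = false
[2.2.2.1] NOT false = true
[2.2.2] NOT true = false
[2.2] false OR false = false
[2] false → false (antecedent false ⇒ implication holds) = true
[3.2] false → false (antecedent false ⇒ implication holds) = true
[3.3.1] false OR false = false
[3.3] NOT false = true
[3] false AND true AND true = false
[root] true AND true AND false = false
Overall: false → refused

Refused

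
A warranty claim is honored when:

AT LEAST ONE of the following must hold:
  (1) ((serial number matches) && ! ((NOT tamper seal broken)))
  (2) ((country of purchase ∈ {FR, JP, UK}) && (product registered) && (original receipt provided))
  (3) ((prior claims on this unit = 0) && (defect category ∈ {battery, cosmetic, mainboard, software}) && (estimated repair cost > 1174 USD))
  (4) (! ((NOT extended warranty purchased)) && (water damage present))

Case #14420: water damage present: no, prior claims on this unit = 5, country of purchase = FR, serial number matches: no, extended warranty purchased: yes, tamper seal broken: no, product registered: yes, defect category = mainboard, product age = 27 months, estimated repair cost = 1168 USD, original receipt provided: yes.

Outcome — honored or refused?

Honored

Atomic conditions:
  serial number matches: no → false
  NOT tamper seal broken: no → true
  country of purchase ∈ {FR, JP, UK}: FR is in the set → true
  product registered: yes → true
  original receipt provided: yes → true
  prior claims on this unit = 0: 5 == 0 is false
  defect category ∈ {battery, cosmetic, mainboard, software}: mainboard is in the set → true
  estimated repair cost > 1174 USD: 1168 > 1174 is false
  NOT extended warranty purchased: yes → false
  water damage present: no → false
Combine:
[1.2] NOT true = false
[1] false AND false = false
[2] true AND true AND true = true
[3] false AND true AND false = false
[4.1] NOT false = true
[4] true AND false = false
[root] false OR true OR false OR false = true
Overall: true → honored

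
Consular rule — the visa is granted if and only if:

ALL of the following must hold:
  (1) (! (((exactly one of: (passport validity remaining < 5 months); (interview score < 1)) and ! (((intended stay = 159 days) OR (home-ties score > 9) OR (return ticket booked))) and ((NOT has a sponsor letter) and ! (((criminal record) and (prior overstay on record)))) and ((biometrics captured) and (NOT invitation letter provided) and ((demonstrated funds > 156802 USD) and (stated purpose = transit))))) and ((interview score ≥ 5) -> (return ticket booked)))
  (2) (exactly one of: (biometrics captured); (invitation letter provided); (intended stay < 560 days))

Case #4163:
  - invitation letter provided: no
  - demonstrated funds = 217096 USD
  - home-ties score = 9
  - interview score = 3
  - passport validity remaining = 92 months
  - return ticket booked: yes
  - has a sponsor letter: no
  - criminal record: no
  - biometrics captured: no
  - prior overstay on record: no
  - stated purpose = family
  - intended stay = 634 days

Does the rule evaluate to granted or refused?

Refused

Atomic conditions:
  passport validity remaining < 5 months: 92 < 5 is false
  interview score < 1: 3 < 1 is false
  intended stay = 159 days: 634 == 159 is false
  home-ties score > 9: 9 > 9 is false
  return ticket booked: yes → true
  NOT has a sponsor letter: no → true
  criminal record: no → false
  prior overstay on record: no → false
  biometrics captured: no → false
  NOT invitation letter provided: no → true
  demonstrated funds > 156802 USD: 217096 > 156802 is true
  stated purpose = transit: family == transit is false
  interview score ≥ 5: 3 ≥ 5 is false
  invitation letter provided: no → false
  intended stay < 560 days: 634 < 560 is false
Combine:
[1.1.1.1] exactly-one(false, false) = false
[1.1.1.2.1] false OR false OR true = true
[1.1.1.2] NOT true = false
[1.1.1.3.2.1] false AND false = false
[1.1.1.3.2] NOT false = true
[1.1.1.3] true AND true = true
[1.1.1.4.3] true AND false = false
[1.1.1.4] false AND true AND false = false
[1.1.1] false AND false AND true AND false = false
[1.1] NOT false = true
[1.2] false → true (antecedent false ⇒ implication holds) = true
[1] true AND true = true
[2] exactly-one(false, false, false) = false
[root] true AND false = false
Overall: false → refused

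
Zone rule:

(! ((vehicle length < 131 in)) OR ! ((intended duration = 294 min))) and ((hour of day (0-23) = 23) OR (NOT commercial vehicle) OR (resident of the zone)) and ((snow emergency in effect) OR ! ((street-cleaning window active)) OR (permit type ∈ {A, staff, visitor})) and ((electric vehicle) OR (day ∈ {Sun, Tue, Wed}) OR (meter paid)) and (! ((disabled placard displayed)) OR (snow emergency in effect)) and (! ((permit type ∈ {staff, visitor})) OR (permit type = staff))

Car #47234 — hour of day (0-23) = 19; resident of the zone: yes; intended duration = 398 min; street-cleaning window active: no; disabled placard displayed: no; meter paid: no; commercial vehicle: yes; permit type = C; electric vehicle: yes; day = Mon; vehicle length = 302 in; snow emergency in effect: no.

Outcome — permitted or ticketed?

Permitted

Atomic conditions:
  vehicle length < 131 in: 302 < 131 is false
  intended duration = 294 min: 398 == 294 is false
  hour of day (0-23) = 23: 19 == 23 is false
  NOT commercial vehicle: yes → false
  resident of the zone: yes → true
  snow emergency in effect: no → false
  street-cleaning window active: no → false
  permit type ∈ {A, staff, visitor}: C is not in the set → false
  electric vehicle: yes → true
  day ∈ {Sun, Tue, Wed}: Mon is not in the set → false
  meter paid: no → false
  disabled placard displayed: no → false
  permit type ∈ {staff, visitor}: C is not in the set → false
  permit type = staff: C == staff is false
Combine:
[1.1] NOT false = true
[1.2] NOT false = true
[1] true OR true = true
[2] false OR false OR true = true
[3.2] NOT false = true
[3] false OR true OR false = true
[4] true OR false OR false = true
[5.1] NOT false = true
[5] true OR false = true
[6.1] NOT false = true
[6] true OR false = true
[root] true AND true AND true AND true AND true AND true = true
Overall: true → permitted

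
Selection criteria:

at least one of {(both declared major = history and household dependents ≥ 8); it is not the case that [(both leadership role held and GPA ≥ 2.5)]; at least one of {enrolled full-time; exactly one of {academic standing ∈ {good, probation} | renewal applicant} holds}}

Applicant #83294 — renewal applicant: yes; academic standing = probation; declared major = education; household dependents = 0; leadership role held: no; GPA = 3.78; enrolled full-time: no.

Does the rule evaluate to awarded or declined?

Atomic conditions:
  declared major = history: education == history is false
  household dependents ≥ 8: 0 ≥ 8 is false
  leadership role held: no → false
  GPA ≥ 2.5: 3.78 ≥ 2.5 is true
  enrolled full-time: no → false
  academic standing ∈ {good, probation}: probation is in the set → true
  renewal applicant: yes → true
Combine:
[1] false AND false = false
[2.1] false AND true = false
[2] NOT false = true
[3.2] exactly-one(true, true) = false
[3] false OR false = false
[root] false OR true OR false = true
Overall: true → awarded

Awarded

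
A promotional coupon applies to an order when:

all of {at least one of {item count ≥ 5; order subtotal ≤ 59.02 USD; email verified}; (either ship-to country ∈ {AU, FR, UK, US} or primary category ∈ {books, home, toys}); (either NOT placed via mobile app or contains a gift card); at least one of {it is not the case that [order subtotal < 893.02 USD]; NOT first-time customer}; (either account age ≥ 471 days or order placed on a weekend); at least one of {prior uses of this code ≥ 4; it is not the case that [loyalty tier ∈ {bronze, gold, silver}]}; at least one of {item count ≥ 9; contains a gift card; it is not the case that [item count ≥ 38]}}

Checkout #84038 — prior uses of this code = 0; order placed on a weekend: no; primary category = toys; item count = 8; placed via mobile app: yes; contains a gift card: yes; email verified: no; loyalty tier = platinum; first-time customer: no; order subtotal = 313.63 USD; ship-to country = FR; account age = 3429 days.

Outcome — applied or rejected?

Atomic conditions:
  item count ≥ 5: 8 ≥ 5 is true
  order subtotal ≤ 59.02 USD: 313.63 ≤ 59.02 is false
  email verified: no → false
  ship-to country ∈ {AU, FR, UK, US}: FR is in the set → true
  primary category ∈ {books, home, toys}: toys is in the set → true
  NOT placed via mobile app: yes → false
  contains a gift card: yes → true
  order subtotal < 893.02 USD: 313.63 < 893.02 is true
  NOT first-time customer: no → true
  account age ≥ 471 days: 3429 ≥ 471 is true
  order placed on a weekend: no → false
  prior uses of this code ≥ 4: 0 ≥ 4 is false
  loyalty tier ∈ {bronze, gold, silver}: platinum is not in the set → false
  item count ≥ 9: 8 ≥ 9 is false
  item count ≥ 38: 8 ≥ 38 is false
Combine:
[1] true OR false OR false = true
[2] true OR true = true
[3] false OR true = true
[4.1] NOT true = false
[4] false OR true = true
[5] true OR false = true
[6.2] NOT false = true
[6] false OR true = true
[7.3] NOT false = true
[7] false OR true OR true = true
[root] true AND true AND true AND true AND true AND true AND true = true
Overall: true → applied

Applied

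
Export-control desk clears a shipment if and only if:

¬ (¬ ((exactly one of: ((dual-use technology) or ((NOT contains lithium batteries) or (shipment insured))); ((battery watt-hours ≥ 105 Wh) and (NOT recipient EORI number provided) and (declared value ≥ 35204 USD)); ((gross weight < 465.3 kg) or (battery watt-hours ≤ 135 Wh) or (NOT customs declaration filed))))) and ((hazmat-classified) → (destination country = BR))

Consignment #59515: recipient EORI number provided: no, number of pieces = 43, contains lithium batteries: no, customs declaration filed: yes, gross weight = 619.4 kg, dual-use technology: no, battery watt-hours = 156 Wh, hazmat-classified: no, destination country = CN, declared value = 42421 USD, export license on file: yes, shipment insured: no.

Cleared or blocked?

Blocked

Atomic conditions:
  dual-use technology: no → false
  NOT contains lithium batteries: no → true
  shipment insured: no → false
  battery watt-hours ≥ 105 Wh: 156 ≥ 105 is true
  NOT recipient EORI number provided: no → true
  declared value ≥ 35204 USD: 42421 ≥ 35204 is true
  gross weight < 465.3 kg: 619.4 < 465.3 is false
  battery watt-hours ≤ 135 Wh: 156 ≤ 135 is false
  NOT customs declaration filed: yes → false
  hazmat-classified: no → false
  destination country = BR: CN == BR is false
Combine:
[1.1.1.1.2] true OR false = true
[1.1.1.1] false OR true = true
[1.1.1.2] true AND true AND true = true
[1.1.1.3] false OR false OR false = false
[1.1.1] exactly-one(true, true, false) = false
[1.1] NOT false = true
[1] NOT true = false
[2] false → false (antecedent false ⇒ implication holds) = true
[root] false AND true = false
Overall: false → blocked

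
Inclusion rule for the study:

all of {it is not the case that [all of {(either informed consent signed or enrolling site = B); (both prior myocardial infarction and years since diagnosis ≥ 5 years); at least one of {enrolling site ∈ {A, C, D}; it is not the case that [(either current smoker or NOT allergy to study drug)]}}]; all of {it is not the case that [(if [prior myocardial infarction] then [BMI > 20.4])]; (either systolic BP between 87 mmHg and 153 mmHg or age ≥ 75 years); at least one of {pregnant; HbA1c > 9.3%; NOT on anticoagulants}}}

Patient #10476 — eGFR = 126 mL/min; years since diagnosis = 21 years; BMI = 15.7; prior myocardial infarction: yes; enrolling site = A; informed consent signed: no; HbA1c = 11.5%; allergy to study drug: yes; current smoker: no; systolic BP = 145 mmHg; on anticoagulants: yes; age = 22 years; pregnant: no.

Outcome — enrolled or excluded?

Enrolled

Atomic conditions:
  informed consent signed: no → false
  enrolling site = B: A == B is false
  prior myocardial infarction: yes → true
  years since diagnosis ≥ 5 years: 21 ≥ 5 is true
  enrolling site ∈ {A, C, D}: A is in the set → true
  current smoker: no → false
  NOT allergy to study drug: yes → false
  BMI > 20.4: 15.7 > 20.4 is false
  systolic BP between 87 mmHg and 153 mmHg: 145 in [87, 153] is true
  age ≥ 75 years: 22 ≥ 75 is false
  pregnant: no → false
  HbA1c > 9.3%: 11.5 > 9.3 is true
  NOT on anticoagulants: yes → false
Combine:
[1.1.1] false OR false = false
[1.1.2] true AND true = true
[1.1.3.2.1] false OR false = false
[1.1.3.2] NOT false = true
[1.1.3] true OR true = true
[1.1] false AND true AND true = false
[1] NOT false = true
[2.1.1] true → false = false
[2.1] NOT false = true
[2.2] true OR false = true
[2.3] false OR true OR false = true
[2] true AND true AND true = true
[root] true AND true = true
Overall: true → enrolled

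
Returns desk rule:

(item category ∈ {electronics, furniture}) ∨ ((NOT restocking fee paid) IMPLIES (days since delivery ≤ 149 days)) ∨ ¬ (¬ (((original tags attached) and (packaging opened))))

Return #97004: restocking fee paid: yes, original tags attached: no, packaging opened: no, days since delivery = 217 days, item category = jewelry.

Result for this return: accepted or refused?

Accepted

Atomic conditions:
  item category ∈ {electronics, furniture}: jewelry is not in the set → false
  NOT restocking fee paid: yes → false
  days since delivery ≤ 149 days: 217 ≤ 149 is false
  original tags attached: no → false
  packaging opened: no → false
Combine:
[2] false → false (antecedent false ⇒ implication holds) = true
[3.1.1] false AND false = false
[3.1] NOT false = true
[3] NOT true = false
[root] false OR true OR false = true
Overall: true → accepted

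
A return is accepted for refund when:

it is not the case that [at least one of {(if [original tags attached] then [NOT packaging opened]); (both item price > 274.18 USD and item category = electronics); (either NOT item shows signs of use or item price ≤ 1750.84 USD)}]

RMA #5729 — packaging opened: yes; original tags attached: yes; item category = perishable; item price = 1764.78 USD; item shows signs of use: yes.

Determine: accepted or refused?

Accepted

Atomic conditions:
  original tags attached: yes → true
  NOT packaging opened: yes → false
  item price > 274.18 USD: 1764.78 > 274.18 is true
  item category = electronics: perishable == electronics is false
  NOT item shows signs of use: yes → false
  item price ≤ 1750.84 USD: 1764.78 ≤ 1750.84 is false
Combine:
[1.1] true → false = false
[1.2] true AND false = false
[1.3] false OR false = false
[1] false OR false OR false = false
[root] NOT false = true
Overall: true → accepted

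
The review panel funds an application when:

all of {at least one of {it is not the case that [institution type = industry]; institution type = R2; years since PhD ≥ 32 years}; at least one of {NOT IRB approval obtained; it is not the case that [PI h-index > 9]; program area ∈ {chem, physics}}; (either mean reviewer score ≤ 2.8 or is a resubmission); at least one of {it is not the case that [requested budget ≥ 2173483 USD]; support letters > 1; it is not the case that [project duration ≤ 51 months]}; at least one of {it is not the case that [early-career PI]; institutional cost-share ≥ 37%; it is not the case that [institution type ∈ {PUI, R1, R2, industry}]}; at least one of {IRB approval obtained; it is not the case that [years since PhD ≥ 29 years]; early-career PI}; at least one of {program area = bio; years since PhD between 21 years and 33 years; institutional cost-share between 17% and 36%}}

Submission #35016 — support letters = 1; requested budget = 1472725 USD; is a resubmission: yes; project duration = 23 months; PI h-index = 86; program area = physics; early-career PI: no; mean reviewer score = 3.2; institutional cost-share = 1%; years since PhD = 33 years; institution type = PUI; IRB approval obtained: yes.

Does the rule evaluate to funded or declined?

Funded

Atomic conditions:
  institution type = industry: PUI == industry is false
  institution type = R2: PUI == R2 is false
  years since PhD ≥ 32 years: 33 ≥ 32 is true
  NOT IRB approval obtained: yes → false
  PI h-index > 9: 86 > 9 is true
  program area ∈ {chem, physics}: physics is in the set → true
  mean reviewer score ≤ 2.8: 3.2 ≤ 2.8 is false
  is a resubmission: yes → true
  requested budget ≥ 2173483 USD: 1472725 ≥ 2173483 is false
  support letters > 1: 1 > 1 is false
  project duration ≤ 51 months: 23 ≤ 51 is true
  early-career PI: no → false
  institutional cost-share ≥ 37%: 1 ≥ 37 is false
  institution type ∈ {PUI, R1, R2, industry}: PUI is in the set → true
  IRB approval obtained: yes → true
  years since PhD ≥ 29 years: 33 ≥ 29 is true
  program area = bio: physics == bio is false
  years since PhD between 21 years and 33 years: 33 in [21, 33] is true
  institutional cost-share between 17% and 36%: 1 in [17, 36] is false
Combine:
[1.1] NOT false = true
[1] true OR false OR true = true
[2.2] NOT true = false
[2] false OR false OR true = true
[3] false OR true = true
[4.1] NOT false = true
[4.3] NOT true = false
[4] true OR false OR false = true
[5.1] NOT false = true
[5.3] NOT true = false
[5] true OR false OR false = true
[6.2] NOT true = false
[6] true OR false OR false = true
[7] false OR true OR false = true
[root] true AND true AND true AND true AND true AND true AND true = true
Overall: true → funded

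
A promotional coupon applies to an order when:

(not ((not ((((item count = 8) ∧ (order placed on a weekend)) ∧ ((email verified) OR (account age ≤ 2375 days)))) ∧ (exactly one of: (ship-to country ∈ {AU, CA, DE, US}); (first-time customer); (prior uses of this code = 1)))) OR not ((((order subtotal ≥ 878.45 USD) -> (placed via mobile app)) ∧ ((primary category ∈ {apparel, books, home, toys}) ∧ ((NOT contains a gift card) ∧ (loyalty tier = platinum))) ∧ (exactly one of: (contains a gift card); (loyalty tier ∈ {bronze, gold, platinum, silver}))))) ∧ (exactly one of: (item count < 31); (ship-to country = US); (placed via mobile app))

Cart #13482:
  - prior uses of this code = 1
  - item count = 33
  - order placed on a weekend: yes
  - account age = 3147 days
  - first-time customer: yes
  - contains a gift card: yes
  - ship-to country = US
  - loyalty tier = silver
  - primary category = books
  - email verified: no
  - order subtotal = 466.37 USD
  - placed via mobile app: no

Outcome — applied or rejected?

Atomic conditions:
  item count = 8: 33 == 8 is false
  order placed on a weekend: yes → true
  email verified: no → false
  account age ≤ 2375 days: 3147 ≤ 2375 is false
  ship-to country ∈ {AU, CA, DE, US}: US is in the set → true
  first-time customer: yes → true
  prior uses of this code = 1: 1 == 1 is true
  order subtotal ≥ 878.45 USD: 466.37 ≥ 878.45 is false
  placed via mobile app: no → false
  primary category ∈ {apparel, books, home, toys}: books is in the set → true
  NOT contains a gift card: yes → false
  loyalty tier = platinum: silver == platinum is false
  contains a gift card: yes → true
  loyalty tier ∈ {bronze, gold, platinum, silver}: silver is in the set → true
  item count < 31: 33 < 31 is false
  ship-to country = US: US == US is true
Combine:
[1.1.1.1.1.1] false AND true = false
[1.1.1.1.1.2] false OR false = false
[1.1.1.1.1] false AND false = false
[1.1.1.1] NOT false = true
[1.1.1.2] exactly-one(true, true, true) = false
[1.1.1] true AND false = false
[1.1] NOT false = true
[1.2.1.1] false → false (antecedent false ⇒ implication holds) = true
[1.2.1.2.2] false AND false = false
[1.2.1.2] true AND false = false
[1.2.1.3] exactly-one(true, true) = false
[1.2.1] true AND false AND false = false
[1.2] NOT false = true
[1] true OR true = true
[2] exactly-one(false, true, false) = true
[root] true AND true = true
Overall: true → applied

Applied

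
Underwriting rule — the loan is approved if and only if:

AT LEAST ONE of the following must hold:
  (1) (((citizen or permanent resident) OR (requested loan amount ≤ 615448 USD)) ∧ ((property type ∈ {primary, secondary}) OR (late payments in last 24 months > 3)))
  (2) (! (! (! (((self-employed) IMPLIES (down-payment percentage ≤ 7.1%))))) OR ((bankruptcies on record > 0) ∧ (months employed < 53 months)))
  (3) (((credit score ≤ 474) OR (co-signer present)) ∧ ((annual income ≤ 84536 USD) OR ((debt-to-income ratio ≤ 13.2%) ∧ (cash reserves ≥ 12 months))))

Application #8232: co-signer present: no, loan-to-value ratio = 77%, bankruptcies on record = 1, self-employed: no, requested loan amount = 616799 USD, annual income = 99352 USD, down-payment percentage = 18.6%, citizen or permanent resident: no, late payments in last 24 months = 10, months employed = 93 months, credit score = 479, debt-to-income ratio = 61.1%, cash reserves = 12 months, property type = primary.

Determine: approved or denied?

Atomic conditions:
  citizen or permanent resident: no → false
  requested loan amount ≤ 615448 USD: 616799 ≤ 615448 is false
  property type ∈ {primary, secondary}: primary is in the set → true
  late payments in last 24 months > 3: 10 > 3 is true
  self-employed: no → false
  down-payment percentage ≤ 7.1%: 18.6 ≤ 7.1 is false
  bankruptcies on record > 0: 1 > 0 is true
  months employed < 53 months: 93 < 53 is false
  credit score ≤ 474: 479 ≤ 474 is false
  co-signer present: no → false
  annual income ≤ 84536 USD: 99352 ≤ 84536 is false
  debt-to-income ratio ≤ 13.2%: 61.1 ≤ 13.2 is false
  cash reserves ≥ 12 months: 12 ≥ 12 is true
Combine:
[1.1] false OR false = false
[1.2] true OR true = true
[1] false AND true = false
[2.1.1.1.1] false → false (antecedent false ⇒ implication holds) = true
[2.1.1.1] NOT true = false
[2.1.1] NOT false = true
[2.1] NOT true = false
[2.2] true AND false = false
[2] false OR false = false
[3.1] false OR false = false
[3.2.2] false AND true = false
[3.2] false OR false = false
[3] false AND false = false
[root] false OR false OR false = false
Overall: false → denied

Denied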